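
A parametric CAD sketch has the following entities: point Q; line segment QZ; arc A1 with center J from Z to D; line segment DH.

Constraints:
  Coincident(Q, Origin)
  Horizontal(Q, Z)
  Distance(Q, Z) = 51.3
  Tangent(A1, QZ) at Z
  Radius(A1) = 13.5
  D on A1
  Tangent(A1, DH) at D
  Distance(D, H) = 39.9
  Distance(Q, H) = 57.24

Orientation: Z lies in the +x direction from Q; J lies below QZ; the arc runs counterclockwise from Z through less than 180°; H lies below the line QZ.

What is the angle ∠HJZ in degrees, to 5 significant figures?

148.19°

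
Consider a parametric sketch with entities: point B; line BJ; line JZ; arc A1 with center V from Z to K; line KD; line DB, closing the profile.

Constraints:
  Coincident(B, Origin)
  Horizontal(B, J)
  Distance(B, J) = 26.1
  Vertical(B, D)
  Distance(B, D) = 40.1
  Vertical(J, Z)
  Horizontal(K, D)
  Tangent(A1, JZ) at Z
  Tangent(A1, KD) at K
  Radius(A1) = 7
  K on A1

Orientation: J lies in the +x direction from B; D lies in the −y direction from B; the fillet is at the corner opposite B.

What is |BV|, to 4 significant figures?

38.22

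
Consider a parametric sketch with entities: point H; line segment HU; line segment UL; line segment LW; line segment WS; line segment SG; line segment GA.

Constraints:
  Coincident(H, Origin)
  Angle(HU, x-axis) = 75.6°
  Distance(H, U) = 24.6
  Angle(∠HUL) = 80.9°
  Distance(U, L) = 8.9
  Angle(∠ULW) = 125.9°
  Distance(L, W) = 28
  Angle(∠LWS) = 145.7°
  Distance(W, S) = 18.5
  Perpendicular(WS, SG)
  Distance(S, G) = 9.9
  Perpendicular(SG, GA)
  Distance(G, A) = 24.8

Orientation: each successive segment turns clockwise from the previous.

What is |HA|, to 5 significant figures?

13.681

The perpendicularity gives SG at right angles to WS, so SG runs at 158.10°; with |SG| = 9.9, G = (4.2063, -20.541). SG ⟂ GA, so GA runs at 68.100°; with |GA| = 24.8, A = (13.456, 2.4694). Then |HA| = |A − H| = 13.681.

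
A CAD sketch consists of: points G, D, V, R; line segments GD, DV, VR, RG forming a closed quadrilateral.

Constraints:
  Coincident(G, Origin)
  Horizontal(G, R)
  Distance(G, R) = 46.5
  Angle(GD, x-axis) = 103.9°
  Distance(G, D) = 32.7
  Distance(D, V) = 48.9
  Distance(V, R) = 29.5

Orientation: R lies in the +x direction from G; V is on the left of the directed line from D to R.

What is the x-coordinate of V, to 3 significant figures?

41.0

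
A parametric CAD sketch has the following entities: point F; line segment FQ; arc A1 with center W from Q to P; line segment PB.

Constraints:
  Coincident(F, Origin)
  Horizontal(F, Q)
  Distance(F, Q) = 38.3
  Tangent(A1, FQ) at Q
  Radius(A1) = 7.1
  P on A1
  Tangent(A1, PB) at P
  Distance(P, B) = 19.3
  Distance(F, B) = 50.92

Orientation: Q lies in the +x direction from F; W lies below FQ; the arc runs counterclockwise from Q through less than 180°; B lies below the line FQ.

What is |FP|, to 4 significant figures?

34.23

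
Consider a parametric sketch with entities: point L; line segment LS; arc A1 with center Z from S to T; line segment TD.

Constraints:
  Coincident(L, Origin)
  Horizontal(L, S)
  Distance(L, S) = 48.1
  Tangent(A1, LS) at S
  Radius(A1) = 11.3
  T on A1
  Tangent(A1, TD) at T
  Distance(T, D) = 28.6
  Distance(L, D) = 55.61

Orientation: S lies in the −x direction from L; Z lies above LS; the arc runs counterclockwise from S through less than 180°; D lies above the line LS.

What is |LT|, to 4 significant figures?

38.67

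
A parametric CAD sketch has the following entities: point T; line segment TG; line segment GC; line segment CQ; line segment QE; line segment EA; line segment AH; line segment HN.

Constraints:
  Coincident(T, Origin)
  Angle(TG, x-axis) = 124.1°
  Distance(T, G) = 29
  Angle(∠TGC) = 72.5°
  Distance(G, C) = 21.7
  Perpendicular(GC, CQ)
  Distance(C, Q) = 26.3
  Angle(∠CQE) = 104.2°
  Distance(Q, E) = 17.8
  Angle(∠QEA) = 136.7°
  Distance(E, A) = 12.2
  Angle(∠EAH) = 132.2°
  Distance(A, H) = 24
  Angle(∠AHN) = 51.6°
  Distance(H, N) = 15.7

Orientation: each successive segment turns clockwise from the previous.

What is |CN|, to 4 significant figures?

20.79

T is at the origin; TG runs at 124.1° with length 29.0, so G = (-16.26, 24.01). ∠TGC = 72.5° gives GC at 16.60° from the x-axis; with |GC| = 21.7, C = (4.537, 30.21). GC is perpendicular to CQ, so CQ runs at -73.40°; with |CQ| = 26.3, Q = (12.05, 5.009). ∠CQE = 104.2° gives QE at -149.2° from the x-axis; with |QE| = 17.8, E = (-3.239, -4.105). ∠QEA = 136.7° gives EA at 167.5° from the x-axis; with |EA| = 12.2, A = (-15.15, -1.464). ∠EAH = 132.2° gives AH at 119.7° from the x-axis; with |AH| = 24.0, H = (-27.04, 19.38). ∠AHN = 51.6° gives HN at -8.700° from the x-axis; with |HN| = 15.7, N = (-11.52, 17.01). Then |CN| = |N − C| = 20.79.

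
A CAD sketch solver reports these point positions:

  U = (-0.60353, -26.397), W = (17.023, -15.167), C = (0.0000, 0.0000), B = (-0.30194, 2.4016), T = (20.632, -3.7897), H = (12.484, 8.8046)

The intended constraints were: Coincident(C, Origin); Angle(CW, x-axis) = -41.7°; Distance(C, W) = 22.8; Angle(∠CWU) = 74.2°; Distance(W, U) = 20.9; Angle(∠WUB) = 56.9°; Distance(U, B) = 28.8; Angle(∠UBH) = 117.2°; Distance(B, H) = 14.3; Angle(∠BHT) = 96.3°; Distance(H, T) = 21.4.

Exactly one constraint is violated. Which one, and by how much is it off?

Distance(H, T) = 21.4 — off by 6.40.

C = (0.00, 0.00) ✓; CW at -41.70° ✓; |CW| = 22.80 ✓; ∠CWU = 74.20° ✓; |WU| = 20.90 ✓; ∠WUB = 56.90° ✓; |UB| = 28.80 ✓; ∠UBH = 117.2° ✓; |BH| = 14.30 ✓; ∠BHT = 96.30° ✓; |HT| = 15.00 ✗.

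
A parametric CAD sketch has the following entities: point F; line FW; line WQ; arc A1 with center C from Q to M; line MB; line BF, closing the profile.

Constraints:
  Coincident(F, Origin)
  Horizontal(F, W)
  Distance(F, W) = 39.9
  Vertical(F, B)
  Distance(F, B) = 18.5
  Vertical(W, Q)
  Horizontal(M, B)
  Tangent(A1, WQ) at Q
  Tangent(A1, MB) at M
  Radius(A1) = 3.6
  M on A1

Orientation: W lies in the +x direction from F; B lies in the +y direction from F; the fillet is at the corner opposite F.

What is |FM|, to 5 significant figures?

40.742

The virtual corner opposite F is at (39.900, 18.500). Since A1 is tangent to WQ there, CQ ⟂ WQ and tangency of A1 to MB means the radius CM is perpendicular to MB, with radius 3.6, so the center C sits 3.6 in from both sides at C = (36.300, 14.900). That places the tangent points at Q = (39.900, 14.900) on WQ and M = (36.300, 18.500) on MB. Then |FM| = |M − F| = 40.742.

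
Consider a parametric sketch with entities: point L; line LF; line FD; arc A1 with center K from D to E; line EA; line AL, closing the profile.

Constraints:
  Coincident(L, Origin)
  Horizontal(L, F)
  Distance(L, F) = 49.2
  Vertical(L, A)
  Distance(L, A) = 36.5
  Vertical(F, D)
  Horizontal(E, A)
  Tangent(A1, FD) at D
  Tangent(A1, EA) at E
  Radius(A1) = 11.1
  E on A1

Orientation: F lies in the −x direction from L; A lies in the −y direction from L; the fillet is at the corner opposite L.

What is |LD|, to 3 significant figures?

55.4

L is at the origin; LF is horizontal with |LF| = 49.2 and F on the −x side, so F = (-49.2, 0.00). L and A share the same x with |LA| = 36.5 and A on the −y side, so A = (0.00, -36.5). The virtual corner opposite L is at (-49.2, -36.5). Tangency of A1 to FD means the radius KD is perpendicular to FD and since A1 is tangent to EA there, KE ⟂ EA, with radius 11.1, so the center K sits 11.1 in from both sides at K = (-38.1, -25.4). That places the tangent points at D = (-49.2, -25.4) on FD and E = (-38.1, -36.5) on EA. Then |LD| = |D − L| = 55.4.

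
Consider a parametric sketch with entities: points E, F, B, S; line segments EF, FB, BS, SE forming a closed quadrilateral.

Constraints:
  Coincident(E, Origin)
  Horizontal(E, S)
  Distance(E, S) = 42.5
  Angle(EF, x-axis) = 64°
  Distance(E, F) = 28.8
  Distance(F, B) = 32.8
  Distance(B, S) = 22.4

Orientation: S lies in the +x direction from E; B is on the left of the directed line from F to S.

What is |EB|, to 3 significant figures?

50.4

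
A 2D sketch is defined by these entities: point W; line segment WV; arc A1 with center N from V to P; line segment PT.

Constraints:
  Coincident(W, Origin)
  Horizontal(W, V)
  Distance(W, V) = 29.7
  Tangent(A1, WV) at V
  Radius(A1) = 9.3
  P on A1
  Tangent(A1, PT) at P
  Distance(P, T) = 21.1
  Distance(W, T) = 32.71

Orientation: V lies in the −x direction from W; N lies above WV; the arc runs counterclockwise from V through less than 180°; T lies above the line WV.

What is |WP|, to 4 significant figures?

21.90

W is at the origin; W and V share the same y with |WV| = 29.7 and V on the −x side, so V = (-29.70, 0.000). Since A1 is tangent to WV there, NV ⟂ WV, so N = V + (0, 9.3) = (-29.70, 9.300). Since NP ⟂ PT (tangency), |NT| = √(9.3² + 21.1²) = 23.06 regardless of where P sits on A1. So T lies on both circle(W, 32.71) and circle(N, 23.06); the above-WV intersection is T = (-16.53, 28.23). P is the foot of the tangent from T: P = (-20.57, 7.518).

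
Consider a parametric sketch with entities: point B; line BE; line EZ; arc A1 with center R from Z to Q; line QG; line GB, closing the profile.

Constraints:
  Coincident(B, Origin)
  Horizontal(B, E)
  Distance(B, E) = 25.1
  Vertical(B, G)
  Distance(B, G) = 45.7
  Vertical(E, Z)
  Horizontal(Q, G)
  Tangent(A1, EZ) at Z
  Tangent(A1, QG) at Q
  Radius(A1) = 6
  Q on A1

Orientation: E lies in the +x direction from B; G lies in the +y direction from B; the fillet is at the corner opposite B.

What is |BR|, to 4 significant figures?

44.06

B is at the origin; BE is horizontal with |BE| = 25.1 and E on the +x side, so E = (25.10, 0.000). BG is vertical with |BG| = 45.7 and G on the +y side, so G = (0.000, 45.70). The virtual corner opposite B is at (25.10, 45.70). The tangent condition forces RZ to be normal to EZ and tangency of A1 to QG means the radius RQ is perpendicular to QG, with radius 6.0, so the center R sits 6.0 in from both sides at R = (19.10, 39.70). Then |BR| = |R − B| = 44.06.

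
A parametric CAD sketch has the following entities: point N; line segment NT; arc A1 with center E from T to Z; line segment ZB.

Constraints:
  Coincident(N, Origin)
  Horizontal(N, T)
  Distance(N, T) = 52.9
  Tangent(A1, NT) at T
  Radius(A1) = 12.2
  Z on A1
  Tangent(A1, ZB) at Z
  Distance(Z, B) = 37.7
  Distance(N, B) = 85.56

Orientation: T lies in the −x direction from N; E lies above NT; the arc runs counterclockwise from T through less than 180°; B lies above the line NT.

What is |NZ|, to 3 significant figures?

49.0

Checks: |EZ| = 12.20 ✓; ∠(EZ, ZB) = 90.00° ✓; |ZB| = 37.70 ✓; |NB| = 85.56 ✓.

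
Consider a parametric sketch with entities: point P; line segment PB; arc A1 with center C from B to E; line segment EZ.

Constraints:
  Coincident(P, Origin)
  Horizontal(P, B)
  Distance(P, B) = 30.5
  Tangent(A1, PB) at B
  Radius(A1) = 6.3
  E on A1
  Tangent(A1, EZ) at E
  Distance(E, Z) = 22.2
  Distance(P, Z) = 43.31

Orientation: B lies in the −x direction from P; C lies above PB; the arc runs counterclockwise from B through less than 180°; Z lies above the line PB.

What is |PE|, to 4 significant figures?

25.94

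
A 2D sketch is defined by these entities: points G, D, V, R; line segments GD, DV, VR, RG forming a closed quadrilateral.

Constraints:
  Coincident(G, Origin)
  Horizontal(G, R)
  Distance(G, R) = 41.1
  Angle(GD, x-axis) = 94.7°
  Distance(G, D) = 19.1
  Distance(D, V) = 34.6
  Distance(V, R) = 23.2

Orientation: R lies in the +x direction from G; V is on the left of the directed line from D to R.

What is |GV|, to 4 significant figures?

39.45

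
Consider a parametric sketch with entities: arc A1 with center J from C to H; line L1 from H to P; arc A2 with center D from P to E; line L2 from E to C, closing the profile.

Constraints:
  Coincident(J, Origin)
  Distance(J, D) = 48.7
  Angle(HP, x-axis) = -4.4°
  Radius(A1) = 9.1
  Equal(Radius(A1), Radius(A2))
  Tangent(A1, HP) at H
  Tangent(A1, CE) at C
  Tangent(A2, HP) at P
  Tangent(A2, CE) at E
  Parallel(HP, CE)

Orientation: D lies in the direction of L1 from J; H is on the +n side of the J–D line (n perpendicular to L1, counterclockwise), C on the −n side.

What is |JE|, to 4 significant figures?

49.54

The slot axis is L1's direction at -4.4°, so u = (cos -4.4°, sin -4.4°) = (0.9971, -0.07672) and n = (−sin -4.4°, cos -4.4°) = (0.07672, 0.9971). J is at the origin and D lies 48.7 along u from J, so D = 48.7·u = (48.56, -3.736). Tangency of A1 to both parallel lines with radius 9.1 puts H and C at J ± 9.1·n: H = (0.6981, 9.073), C = (-0.6981, -9.073). Equal radii place P and E the same way about D: P = D + 9.1·n = (49.25, 5.337), E = D − 9.1·n = (47.86, -12.81). Then |JE| = |E − J| = 49.54.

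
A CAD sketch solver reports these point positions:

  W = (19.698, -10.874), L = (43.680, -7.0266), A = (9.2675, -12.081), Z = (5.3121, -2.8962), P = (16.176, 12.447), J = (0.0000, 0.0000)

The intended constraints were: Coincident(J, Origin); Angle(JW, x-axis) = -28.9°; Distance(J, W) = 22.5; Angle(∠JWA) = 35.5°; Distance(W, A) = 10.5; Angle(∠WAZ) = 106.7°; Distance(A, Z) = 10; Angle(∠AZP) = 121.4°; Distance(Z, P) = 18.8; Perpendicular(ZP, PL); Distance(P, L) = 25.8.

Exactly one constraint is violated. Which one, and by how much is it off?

Distance(P, L) = 25.8 — off by 7.90.

J = (0.00, 0.00) ✓; JW at -28.90° ✓; |JW| = 22.50 ✓; ∠JWA = 35.50° ✓; |WA| = 10.50 ✓; ∠WAZ = 106.7° ✓; |AZ| = 10.00 ✓; ∠AZP = 121.4° ✓; |ZP| = 18.80 ✓; ∠(ZP, PL) = 90.00° ✓; |PL| = 33.70 ✗.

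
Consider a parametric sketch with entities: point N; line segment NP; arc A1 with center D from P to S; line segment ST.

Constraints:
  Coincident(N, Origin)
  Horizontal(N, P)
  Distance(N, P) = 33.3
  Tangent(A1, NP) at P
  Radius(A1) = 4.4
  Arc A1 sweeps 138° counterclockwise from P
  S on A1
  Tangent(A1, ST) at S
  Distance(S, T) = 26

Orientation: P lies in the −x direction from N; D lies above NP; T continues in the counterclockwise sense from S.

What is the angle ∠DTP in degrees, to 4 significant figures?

5.236°

N is at the origin; NP is horizontal with |NP| = 33.3 and P on the −x side, so P = (-33.30, 0.000). Since A1 is tangent to NP there, DP ⟂ NP, so D = P + (0, 4.4) = (-33.30, 4.400). On A1, P sits at bearing -90° from D; a 138° counterclockwise sweep puts S at bearing 48°, so S = D + 4.4·(cos 48°, sin 48°) = (-30.36, 7.670). The tangent condition forces DS to be normal to ST, so ST runs along (−sin 48°, cos 48°); with |ST| = 26.0, T = (-49.68, 25.07). Then cos ∠DTP = TD·TP / (|TD||TP|), giving 5.236°.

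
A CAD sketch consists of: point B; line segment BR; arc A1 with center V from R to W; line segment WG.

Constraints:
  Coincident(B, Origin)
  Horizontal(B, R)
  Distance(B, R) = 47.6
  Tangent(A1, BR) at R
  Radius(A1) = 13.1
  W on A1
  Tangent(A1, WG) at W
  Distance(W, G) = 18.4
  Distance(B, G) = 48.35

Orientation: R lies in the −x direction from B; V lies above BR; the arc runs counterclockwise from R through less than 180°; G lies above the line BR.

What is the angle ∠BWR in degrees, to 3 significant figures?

111°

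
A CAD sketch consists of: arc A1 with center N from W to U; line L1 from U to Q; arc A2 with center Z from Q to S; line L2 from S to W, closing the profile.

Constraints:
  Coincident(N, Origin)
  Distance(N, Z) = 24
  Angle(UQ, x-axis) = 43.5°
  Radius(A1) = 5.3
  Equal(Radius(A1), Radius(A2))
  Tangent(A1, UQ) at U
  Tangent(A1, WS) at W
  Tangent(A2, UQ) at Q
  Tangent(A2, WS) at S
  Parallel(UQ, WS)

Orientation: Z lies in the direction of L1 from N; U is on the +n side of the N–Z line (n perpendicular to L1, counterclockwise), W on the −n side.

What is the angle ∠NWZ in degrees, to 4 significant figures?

77.55°

N is at the origin and Z lies 24.0 along u from N, so Z = 24.0·u = (17.41, 16.52). Tangency of A1 to both parallel lines with radius 5.3 puts U and W at N ± 5.3·n: U = (-3.648, 3.844), W = (3.648, -3.844). Then cos ∠NWZ = WN·WZ / (|WN||WZ|), giving 77.55°.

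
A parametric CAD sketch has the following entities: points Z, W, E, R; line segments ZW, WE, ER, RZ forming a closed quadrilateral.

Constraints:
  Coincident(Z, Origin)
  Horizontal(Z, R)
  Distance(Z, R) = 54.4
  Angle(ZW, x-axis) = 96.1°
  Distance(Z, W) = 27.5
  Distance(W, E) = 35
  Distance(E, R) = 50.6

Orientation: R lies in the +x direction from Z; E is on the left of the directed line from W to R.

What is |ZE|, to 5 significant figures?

51.692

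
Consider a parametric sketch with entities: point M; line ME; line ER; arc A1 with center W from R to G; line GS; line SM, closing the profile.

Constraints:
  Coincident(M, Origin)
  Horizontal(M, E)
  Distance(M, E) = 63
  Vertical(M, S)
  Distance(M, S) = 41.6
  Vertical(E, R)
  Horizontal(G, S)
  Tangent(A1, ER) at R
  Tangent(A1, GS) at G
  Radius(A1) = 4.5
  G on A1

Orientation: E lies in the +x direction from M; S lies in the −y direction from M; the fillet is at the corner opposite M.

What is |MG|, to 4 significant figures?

71.78

The virtual corner opposite M is at (63.00, -41.60). A1 meets ER tangentially, so WR is at right angles to ER and since A1 is tangent to GS there, WG ⟂ GS, with radius 4.5, so the center W sits 4.5 in from both sides at W = (58.50, -37.10). That places the tangent points at R = (63.00, -37.10) on ER and G = (58.50, -41.60) on GS. Then |MG| = |G − M| = 71.78.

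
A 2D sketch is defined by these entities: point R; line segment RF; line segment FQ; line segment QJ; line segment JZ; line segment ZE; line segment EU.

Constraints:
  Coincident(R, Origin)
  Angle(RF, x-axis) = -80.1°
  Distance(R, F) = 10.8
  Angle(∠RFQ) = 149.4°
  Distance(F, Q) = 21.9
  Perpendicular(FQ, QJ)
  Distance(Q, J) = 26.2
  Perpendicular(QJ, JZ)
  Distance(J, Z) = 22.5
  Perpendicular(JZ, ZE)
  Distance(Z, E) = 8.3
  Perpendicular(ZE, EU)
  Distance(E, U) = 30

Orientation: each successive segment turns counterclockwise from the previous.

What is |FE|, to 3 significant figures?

17.9

R is at the origin; RF runs at -80.1° with length 10.8, so F = (1.86, -10.6). ∠RFQ = 149.4° gives FQ at -49.5° from the x-axis; with |FQ| = 21.9, Q = (16.1, -27.3). The perpendicularity gives QJ at right angles to FQ, so QJ runs at 40.5°; with |QJ| = 26.2, J = (36.0, -10.3). The perpendicularity gives JZ at right angles to QJ, so JZ runs at 130°; with |JZ| = 22.5, Z = (21.4, 6.83). The perpendicularity gives ZE at right angles to JZ, so ZE runs at -140°; with |ZE| = 8.3, E = (15.1, 1.44). Then |FE| = |E − F| = 17.9.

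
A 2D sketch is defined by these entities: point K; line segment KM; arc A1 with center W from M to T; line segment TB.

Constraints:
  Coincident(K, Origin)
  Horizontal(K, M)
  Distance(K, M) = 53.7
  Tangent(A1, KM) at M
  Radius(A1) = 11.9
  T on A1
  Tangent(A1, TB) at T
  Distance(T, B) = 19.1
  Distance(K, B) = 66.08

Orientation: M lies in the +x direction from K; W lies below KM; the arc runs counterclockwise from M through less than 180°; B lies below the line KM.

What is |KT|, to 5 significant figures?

48.522

Checks: ∠(WM, MK) = 90.00° ✓; |WT| = 11.90 ✓; ∠(WT, TB) = 90.00° ✓; |TB| = 19.10 ✓; |KB| = 66.08 ✓.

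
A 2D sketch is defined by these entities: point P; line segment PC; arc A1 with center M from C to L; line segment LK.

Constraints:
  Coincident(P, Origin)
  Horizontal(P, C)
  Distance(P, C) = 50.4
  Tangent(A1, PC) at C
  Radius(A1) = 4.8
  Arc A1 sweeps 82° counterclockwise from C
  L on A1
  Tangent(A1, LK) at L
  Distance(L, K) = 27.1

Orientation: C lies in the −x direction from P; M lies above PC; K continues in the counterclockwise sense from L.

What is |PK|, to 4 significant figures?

52.08

On A1, C sits at bearing -90° from M; an 82° counterclockwise sweep puts L at bearing -8°, so L = M + 4.8·(cos -8°, sin -8°) = (-45.65, 4.132). Tangency of A1 to LK means the radius ML is perpendicular to LK, so LK runs along (−sin -8°, cos -8°); with |LK| = 27.1, K = (-41.88, 30.97). Then |PK| = |K − P| = 52.08.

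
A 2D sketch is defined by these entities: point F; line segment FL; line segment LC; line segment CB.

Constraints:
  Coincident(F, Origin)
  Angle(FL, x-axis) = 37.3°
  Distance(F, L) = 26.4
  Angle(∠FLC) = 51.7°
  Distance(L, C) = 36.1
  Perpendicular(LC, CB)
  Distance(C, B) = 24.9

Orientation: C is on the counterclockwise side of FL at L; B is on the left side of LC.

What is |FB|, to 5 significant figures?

20.176

F is at the origin; FL runs at 37.3° with length 26.4, so L = 26.4·(cos 37.3°, sin 37.3°) = (21.000, 15.998). ∠FLC = 51.7°, so LC runs at 37.3° + (180° − 51.7°) = 165.60° from the x-axis; with |LC| = 36.1, C = L + 36.1·(cos 165.60°, sin 165.60°) = (-13.965, 24.976). LC ⟂ CB; with |CB| = 24.9 on the left of LC, B = C + 24.9·(-0.24869, -0.96858) = (-20.158, 0.85808). Then |FB| = |B − F| = 20.176.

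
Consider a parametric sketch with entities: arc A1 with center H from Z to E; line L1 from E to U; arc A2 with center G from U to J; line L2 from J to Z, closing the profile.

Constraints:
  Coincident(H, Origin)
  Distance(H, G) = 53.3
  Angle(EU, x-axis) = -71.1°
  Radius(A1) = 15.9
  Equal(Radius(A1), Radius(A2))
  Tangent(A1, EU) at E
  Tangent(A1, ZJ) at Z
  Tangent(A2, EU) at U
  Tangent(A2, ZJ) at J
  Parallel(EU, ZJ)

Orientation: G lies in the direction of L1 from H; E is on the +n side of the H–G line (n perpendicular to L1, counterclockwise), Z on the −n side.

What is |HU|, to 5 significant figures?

55.621

The slot axis is L1's direction at -71.1°, so u = (cos -71.1°, sin -71.1°) = (0.32392, -0.94609) and n = (−sin -71.1°, cos -71.1°) = (0.94609, 0.32392). H is at the origin and G lies 53.3 along u from H, so G = 53.3·u = (17.265, -50.426). Tangency of A1 to both parallel lines with radius 15.9 puts E and Z at H ± 15.9·n: E = (15.043, 5.1503), Z = (-15.043, -5.1503). Equal radii place U and J the same way about G: U = G + 15.9·n = (32.308, -45.276), J = G − 15.9·n = (2.2220, -55.577). Then |HU| = |U − H| = 55.621.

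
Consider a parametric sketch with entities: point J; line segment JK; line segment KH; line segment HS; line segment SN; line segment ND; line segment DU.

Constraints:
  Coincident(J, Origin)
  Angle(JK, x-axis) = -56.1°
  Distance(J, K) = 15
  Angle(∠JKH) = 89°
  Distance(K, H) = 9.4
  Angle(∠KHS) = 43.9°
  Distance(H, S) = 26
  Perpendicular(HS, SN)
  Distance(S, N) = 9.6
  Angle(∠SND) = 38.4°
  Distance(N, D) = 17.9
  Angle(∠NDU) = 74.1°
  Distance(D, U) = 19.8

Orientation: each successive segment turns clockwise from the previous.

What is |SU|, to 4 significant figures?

13.99

J is at the origin; JK runs at -56.1° with length 15.0, so K = (8.366, -12.45). ∠JKH = 89.0° gives KH at -147.1° from the x-axis; with |KH| = 9.4, H = (0.4737, -17.56). ∠KHS = 43.9° gives HS at 76.80° from the x-axis; with |HS| = 26.0, S = (6.411, 7.757). HS ⟂ SN, so SN runs at -13.20°; with |SN| = 9.6, N = (15.76, 5.565). ∠SND = 38.4° gives ND at -154.8° from the x-axis; with |ND| = 17.9, D = (-0.4392, -2.057). ∠NDU = 74.1° gives DU at 99.30° from the x-axis; with |DU| = 19.8, U = (-3.639, 17.48). Then |SU| = |U − S| = 13.99.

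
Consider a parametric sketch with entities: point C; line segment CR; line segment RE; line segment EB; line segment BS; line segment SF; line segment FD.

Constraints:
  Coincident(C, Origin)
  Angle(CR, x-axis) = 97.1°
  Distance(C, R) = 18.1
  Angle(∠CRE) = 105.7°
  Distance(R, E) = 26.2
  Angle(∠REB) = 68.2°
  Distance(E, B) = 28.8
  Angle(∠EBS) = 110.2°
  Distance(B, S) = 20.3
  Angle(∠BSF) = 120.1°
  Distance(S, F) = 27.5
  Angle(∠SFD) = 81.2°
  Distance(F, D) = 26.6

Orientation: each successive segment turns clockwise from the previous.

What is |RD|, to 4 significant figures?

9.967

C is at the origin; CR runs at 97.1° with length 18.1, so R = (-2.237, 17.96). ∠CRE = 105.7° gives RE at 22.80° from the x-axis; with |RE| = 26.2, E = (21.92, 28.11). ∠REB = 68.2° gives EB at -89.00° from the x-axis; with |EB| = 28.8, B = (22.42, -0.6815). ∠EBS = 110.2° gives BS at -158.8° from the x-axis; with |BS| = 20.3, S = (3.492, -8.022). ∠BSF = 120.1° gives SF at 141.3° from the x-axis; with |SF| = 27.5, F = (-17.97, 9.172). ∠SFD = 81.2° gives FD at 42.50° from the x-axis; with |FD| = 26.6, D = (1.642, 27.14). Then |RD| = |D − R| = 9.967.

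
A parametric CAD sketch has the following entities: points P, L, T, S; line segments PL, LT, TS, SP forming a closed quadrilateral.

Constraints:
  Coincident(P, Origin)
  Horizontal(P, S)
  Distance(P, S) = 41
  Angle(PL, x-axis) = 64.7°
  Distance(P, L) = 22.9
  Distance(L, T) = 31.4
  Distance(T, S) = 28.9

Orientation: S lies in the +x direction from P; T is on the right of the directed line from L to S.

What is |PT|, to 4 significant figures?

17.48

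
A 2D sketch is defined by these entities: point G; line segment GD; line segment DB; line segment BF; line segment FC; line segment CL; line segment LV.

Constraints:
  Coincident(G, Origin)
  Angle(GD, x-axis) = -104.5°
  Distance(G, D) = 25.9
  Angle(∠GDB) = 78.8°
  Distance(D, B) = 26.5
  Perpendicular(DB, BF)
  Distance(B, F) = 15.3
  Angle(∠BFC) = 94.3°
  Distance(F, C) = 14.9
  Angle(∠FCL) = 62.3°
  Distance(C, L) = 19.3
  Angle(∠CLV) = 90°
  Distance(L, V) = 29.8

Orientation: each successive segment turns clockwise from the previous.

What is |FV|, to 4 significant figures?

20.71

G is at the origin; GD runs at -104.5° with length 25.9, so D = (-6.485, -25.08). ∠GDB = 78.8° gives DB at 154.3° from the x-axis; with |DB| = 26.5, B = (-30.36, -13.58). The perpendicularity gives BF at right angles to DB, so BF runs at 64.30°; with |BF| = 15.3, F = (-23.73, 0.2034). ∠BFC = 94.3° gives FC at -21.40° from the x-axis; with |FC| = 14.9, C = (-9.856, -5.233). ∠FCL = 62.3° gives CL at -139.1° from the x-axis; with |CL| = 19.3, L = (-24.44, -17.87). ∠CLV = 90.0° gives LV at 130.9° from the x-axis; with |LV| = 29.8, V = (-43.95, 4.655). Then |FV| = |V − F| = 20.71.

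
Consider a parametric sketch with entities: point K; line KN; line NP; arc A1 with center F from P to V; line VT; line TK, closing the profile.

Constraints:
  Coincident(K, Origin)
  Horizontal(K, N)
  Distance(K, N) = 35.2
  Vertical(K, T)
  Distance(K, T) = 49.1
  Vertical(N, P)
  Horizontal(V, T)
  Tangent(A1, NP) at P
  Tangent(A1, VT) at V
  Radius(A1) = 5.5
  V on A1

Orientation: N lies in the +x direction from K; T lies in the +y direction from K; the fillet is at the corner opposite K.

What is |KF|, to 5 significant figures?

52.755

KT is vertical with |KT| = 49.1 and T on the +y side, so T = (0.0000, 49.100). The virtual corner opposite K is at (35.200, 49.100). Since A1 is tangent to NP there, FP ⟂ NP and tangency of A1 to VT means the radius FV is perpendicular to VT, with radius 5.5, so the center F sits 5.5 in from both sides at F = (29.700, 43.600). Then |KF| = |F − K| = 52.755.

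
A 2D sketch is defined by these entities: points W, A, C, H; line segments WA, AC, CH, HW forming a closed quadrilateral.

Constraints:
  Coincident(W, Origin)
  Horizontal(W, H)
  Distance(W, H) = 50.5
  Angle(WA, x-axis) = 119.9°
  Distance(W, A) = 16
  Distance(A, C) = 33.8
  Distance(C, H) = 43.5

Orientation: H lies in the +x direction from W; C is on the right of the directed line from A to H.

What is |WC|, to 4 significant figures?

17.81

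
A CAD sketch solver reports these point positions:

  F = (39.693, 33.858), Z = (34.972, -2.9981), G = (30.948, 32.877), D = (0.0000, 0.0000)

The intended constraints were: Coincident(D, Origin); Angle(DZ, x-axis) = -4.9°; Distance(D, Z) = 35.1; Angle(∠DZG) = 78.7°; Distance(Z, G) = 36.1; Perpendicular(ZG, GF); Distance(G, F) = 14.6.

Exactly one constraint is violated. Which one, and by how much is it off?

Distance(G, F) = 14.6 — off by 5.80.

D = (0.00, 0.00) ✓; DZ at -4.900° ✓; |DZ| = 35.10 ✓; ∠DZG = 78.70° ✓; |ZG| = 36.10 ✓; ∠(ZG, GF) = 90.00° ✓; |GF| = 8.800 ✗.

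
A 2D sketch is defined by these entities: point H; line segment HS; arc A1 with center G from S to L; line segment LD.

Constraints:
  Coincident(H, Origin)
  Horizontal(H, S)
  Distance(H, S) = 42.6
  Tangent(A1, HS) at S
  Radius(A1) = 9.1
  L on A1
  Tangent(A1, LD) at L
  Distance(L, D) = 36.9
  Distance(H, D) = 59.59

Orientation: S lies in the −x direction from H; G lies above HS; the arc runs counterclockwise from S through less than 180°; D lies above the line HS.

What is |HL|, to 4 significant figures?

34.99

H is at the origin; H and S share the same y with |HS| = 42.6 and S on the −x side, so S = (-42.60, 0.000). A1 meets HS tangentially, so GS is at right angles to HS, so G = S + (0, 9.1) = (-42.60, 9.100). Since GL ⟂ LD (tangency), |GD| = √(9.1² + 36.9²) = 38.01 regardless of where L sits on A1. So D lies on both circle(H, 59.59) and circle(G, 38.01); the above-HS intersection is D = (-37.02, 46.69). L is the foot of the tangent from D: L = (-33.54, 9.959).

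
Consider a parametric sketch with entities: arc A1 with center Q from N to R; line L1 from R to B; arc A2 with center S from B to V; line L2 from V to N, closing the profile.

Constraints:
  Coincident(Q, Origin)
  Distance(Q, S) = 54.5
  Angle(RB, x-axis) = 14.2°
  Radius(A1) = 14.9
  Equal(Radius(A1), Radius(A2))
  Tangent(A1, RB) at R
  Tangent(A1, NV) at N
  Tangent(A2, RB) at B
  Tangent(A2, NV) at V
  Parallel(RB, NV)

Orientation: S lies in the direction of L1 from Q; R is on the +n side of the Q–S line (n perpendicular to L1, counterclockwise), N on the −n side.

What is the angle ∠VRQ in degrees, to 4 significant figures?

61.33°

The slot axis is L1's direction at 14.2°, so u = (cos 14.2°, sin 14.2°) = (0.9694, 0.2453) and n = (−sin 14.2°, cos 14.2°) = (-0.2453, 0.9694). Q is at the origin and S lies 54.5 along u from Q, so S = 54.5·u = (52.83, 13.37). Tangency of A1 to both parallel lines with radius 14.9 puts R and N at Q ± 14.9·n: R = (-3.655, 14.44), N = (3.655, -14.44). Equal radii place B and V the same way about S: B = S + 14.9·n = (49.18, 27.81), V = S − 14.9·n = (56.49, -1.075). Then cos ∠VRQ = RV·RQ / (|RV||RQ|), giving 61.33°.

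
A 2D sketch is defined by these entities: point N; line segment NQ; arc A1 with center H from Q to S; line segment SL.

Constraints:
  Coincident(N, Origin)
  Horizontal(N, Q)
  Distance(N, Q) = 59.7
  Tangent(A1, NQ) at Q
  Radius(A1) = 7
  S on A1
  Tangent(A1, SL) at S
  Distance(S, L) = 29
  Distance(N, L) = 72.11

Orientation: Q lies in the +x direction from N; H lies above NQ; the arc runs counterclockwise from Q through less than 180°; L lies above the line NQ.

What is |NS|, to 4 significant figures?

67.10

N is at the origin; N and Q share the same y with |NQ| = 59.7 and Q on the +x side, so Q = (59.70, 0.000). Tangency of A1 to NQ means the radius HQ is perpendicular to NQ, so H = Q + (0, 7) = (59.70, 7.000). Since HS ⟂ SL (tangency), |HL| = √(7.0² + 29.0²) = 29.83 regardless of where S sits on A1. So L lies on both circle(N, 72.11) and circle(H, 29.83); the above-NQ intersection is L = (62.05, 36.74). S is the foot of the tangent from L: S = (66.61, 8.102).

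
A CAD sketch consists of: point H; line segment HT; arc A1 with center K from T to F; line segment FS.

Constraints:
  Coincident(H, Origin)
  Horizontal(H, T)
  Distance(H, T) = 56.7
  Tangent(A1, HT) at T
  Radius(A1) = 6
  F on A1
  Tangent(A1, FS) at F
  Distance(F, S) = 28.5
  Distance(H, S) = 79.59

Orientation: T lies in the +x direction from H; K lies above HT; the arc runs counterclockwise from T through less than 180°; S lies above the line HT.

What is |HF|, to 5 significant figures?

62.265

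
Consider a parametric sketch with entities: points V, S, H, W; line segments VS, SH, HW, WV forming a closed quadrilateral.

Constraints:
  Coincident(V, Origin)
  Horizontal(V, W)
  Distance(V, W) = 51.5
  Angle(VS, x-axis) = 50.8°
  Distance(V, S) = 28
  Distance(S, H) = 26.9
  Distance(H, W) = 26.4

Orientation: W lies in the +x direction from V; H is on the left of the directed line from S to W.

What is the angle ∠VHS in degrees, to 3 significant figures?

21.9°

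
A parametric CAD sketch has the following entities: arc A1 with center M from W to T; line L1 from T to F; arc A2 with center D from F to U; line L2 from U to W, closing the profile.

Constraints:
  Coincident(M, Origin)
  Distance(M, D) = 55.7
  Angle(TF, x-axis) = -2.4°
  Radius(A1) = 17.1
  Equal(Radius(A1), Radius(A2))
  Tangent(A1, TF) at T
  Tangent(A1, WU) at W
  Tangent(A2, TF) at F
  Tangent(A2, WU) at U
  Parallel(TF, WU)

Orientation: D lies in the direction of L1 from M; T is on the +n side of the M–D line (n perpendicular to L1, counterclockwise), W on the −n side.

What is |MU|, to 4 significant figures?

58.27

Tangency of A1 to both parallel lines with radius 17.1 puts T and W at M ± 17.1·n: T = (0.7161, 17.09), W = (-0.7161, -17.09). Equal radii place F and U the same way about D: F = D + 17.1·n = (56.37, 14.75), U = D − 17.1·n = (54.94, -19.42). Then |MU| = |U − M| = 58.27.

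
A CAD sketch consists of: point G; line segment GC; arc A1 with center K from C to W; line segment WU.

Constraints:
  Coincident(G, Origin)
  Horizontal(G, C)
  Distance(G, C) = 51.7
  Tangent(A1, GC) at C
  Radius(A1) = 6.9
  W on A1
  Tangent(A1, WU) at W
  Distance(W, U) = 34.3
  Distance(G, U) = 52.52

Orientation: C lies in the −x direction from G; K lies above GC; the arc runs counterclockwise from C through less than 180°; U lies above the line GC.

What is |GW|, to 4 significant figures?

45.33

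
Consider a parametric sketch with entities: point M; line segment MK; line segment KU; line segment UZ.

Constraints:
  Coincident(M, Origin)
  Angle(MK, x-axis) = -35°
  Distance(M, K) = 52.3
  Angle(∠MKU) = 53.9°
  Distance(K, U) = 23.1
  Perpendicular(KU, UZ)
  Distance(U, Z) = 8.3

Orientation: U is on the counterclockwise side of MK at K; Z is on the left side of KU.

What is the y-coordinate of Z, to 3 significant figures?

-7.06

∠MKU = 53.9°, so KU runs at -35.0° + (180° − 53.9°) = 91.1° from the x-axis; with |KU| = 23.1, U = K + 23.1·(cos 91.1°, sin 91.1°) = (42.4, -6.90). KU is perpendicular to UZ; with |UZ| = 8.3 on the left of KU, Z = U + 8.3·(-1.00, -0.0192) = (34.1, -7.06). So Z.y = -7.06.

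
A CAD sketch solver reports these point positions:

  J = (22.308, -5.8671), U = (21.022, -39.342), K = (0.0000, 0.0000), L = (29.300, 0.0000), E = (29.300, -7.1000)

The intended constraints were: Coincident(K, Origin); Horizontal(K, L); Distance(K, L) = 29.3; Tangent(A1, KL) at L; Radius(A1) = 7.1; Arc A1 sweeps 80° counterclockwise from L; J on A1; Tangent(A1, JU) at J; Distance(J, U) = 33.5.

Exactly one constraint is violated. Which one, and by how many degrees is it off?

Tangent(A1, JU) at J — off by 7.80°.

K = (0.00, 0.00) ✓; K.y = 0.00, L.y = 0.00 ✓; |KL| = 29.30 ✓; ∠(EL, LK) = 90.00° ✓; |EL| = 7.100 ✓; bearing(E→J) − bearing(E→L) = 80.00° ✓; |EJ| = 7.100 ✓; ∠(EJ, JU) = 82.20° ✗; |JU| = 33.50 ✓.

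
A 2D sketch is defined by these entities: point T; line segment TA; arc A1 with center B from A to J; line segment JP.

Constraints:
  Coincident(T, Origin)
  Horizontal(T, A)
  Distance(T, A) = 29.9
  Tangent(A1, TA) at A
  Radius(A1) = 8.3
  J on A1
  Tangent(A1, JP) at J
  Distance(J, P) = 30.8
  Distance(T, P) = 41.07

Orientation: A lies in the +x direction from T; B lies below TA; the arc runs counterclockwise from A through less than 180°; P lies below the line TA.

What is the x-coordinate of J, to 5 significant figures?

21.701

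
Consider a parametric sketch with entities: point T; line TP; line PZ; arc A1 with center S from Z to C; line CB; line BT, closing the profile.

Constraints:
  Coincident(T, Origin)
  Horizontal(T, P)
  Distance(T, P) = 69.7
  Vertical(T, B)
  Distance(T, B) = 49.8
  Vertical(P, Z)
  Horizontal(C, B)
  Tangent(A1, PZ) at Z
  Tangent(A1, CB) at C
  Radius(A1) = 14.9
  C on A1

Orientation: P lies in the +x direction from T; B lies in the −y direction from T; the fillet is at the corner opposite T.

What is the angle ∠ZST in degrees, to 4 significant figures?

147.5°

T is at the origin; TP is horizontal with |TP| = 69.7 and P on the +x side, so P = (69.70, 0.000). T and B share the same x with |TB| = 49.8 and B on the −y side, so B = (0.000, -49.80). The virtual corner opposite T is at (69.70, -49.80). The tangent condition forces SZ to be normal to PZ and tangency of A1 to CB means the radius SC is perpendicular to CB, with radius 14.9, so the center S sits 14.9 in from both sides at S = (54.80, -34.90). That places the tangent points at Z = (69.70, -34.90) on PZ and C = (54.80, -49.80) on CB. Then cos ∠ZST = SZ·ST / (|SZ||ST|), giving 147.5°.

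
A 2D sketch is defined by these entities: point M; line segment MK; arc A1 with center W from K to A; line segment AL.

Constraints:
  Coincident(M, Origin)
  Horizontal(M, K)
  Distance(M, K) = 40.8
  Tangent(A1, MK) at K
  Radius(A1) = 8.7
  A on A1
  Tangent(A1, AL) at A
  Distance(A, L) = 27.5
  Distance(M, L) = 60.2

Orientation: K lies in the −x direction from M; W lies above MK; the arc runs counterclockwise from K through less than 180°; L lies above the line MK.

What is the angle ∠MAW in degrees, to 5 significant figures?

126.93°

Checks: ∠(WK, KM) = 90.00° ✓; |WK| = 8.700 ✓; |WA| = 8.700 ✓; ∠(WA, AL) = 90.00° ✓; |AL| = 27.50 ✓; |ML| = 60.20 ✓.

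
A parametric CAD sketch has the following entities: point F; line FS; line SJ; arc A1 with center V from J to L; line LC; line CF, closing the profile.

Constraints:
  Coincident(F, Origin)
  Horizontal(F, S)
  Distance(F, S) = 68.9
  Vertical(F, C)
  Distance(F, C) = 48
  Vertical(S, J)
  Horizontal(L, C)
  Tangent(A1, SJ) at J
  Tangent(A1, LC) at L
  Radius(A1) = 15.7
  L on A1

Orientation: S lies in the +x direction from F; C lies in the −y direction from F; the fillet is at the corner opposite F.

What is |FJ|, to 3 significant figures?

76.1

F is at the origin; FS is horizontal with |FS| = 68.9 and S on the +x side, so S = (68.9, 0.00). F and C share the same x with |FC| = 48.0 and C on the −y side, so C = (0.00, -48.0). The virtual corner opposite F is at (68.9, -48.0). Tangency of A1 to SJ means the radius VJ is perpendicular to SJ and A1 meets LC tangentially, so VL is at right angles to LC, with radius 15.7, so the center V sits 15.7 in from both sides at V = (53.2, -32.3). That places the tangent points at J = (68.9, -32.3) on SJ and L = (53.2, -48.0) on LC. Then |FJ| = |J − F| = 76.1.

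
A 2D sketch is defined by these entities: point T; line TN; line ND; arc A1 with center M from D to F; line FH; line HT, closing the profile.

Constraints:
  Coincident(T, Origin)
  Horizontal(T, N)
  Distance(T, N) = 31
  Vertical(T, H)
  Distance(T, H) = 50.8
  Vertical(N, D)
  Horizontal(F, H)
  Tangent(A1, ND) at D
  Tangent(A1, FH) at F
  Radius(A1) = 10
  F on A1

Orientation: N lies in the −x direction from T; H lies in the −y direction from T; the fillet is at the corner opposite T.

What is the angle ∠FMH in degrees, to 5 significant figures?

64.537°

The virtual corner opposite T is at (-31.000, -50.800). A1 meets ND tangentially, so MD is at right angles to ND and A1 meets FH tangentially, so MF is at right angles to FH, with radius 10.0, so the center M sits 10.0 in from both sides at M = (-21.000, -40.800). That places the tangent points at D = (-31.000, -40.800) on ND and F = (-21.000, -50.800) on FH. Then cos ∠FMH = MF·MH / (|MF||MH|), giving 64.537°.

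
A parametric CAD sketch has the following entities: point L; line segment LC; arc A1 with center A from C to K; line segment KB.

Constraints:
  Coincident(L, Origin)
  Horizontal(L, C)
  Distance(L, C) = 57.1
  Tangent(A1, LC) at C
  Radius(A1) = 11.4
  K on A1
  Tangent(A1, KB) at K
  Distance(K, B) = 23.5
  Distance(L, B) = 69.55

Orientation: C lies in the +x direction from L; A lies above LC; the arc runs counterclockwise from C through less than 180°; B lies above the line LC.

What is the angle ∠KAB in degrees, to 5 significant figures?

64.122°

L is at the origin; LC is horizontal with |LC| = 57.1 and C on the +x side, so C = (57.100, 0.0000). A1 meets LC tangentially, so AC is at right angles to LC, so A = C + (0, 11.4) = (57.100, 11.400). Since AK ⟂ KB (tangency), |AB| = √(11.4² + 23.5²) = 26.119 regardless of where K sits on A1. So B lies on both circle(L, 69.55) and circle(A, 26.119); the above-LC intersection is B = (58.589, 37.477). K is the foot of the tangent from B: K = (67.624, 15.783).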